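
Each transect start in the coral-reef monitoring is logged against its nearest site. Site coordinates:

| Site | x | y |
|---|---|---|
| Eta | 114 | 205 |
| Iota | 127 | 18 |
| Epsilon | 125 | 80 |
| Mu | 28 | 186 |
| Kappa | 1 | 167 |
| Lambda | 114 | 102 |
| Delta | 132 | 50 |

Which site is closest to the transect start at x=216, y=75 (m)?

Squared distances to each site:
Eta: 27304.000; Iota: 11170.000; Epsilon: 8306.000; Mu: 47665.000; Kappa: 54689.000; Lambda: 11133.000; Delta: 7681.000.
Minimum at Delta.

Delta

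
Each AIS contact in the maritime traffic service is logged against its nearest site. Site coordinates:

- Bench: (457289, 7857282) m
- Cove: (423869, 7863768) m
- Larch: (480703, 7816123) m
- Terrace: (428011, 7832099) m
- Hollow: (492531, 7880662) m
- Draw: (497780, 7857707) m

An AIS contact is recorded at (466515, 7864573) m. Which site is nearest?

Bench

Squared distances to each site:
Bench: 138277757.000; Cove: 1819329341.000; Larch: 2548701844.000; Terrace: 2537118692.000; Hollow: 935688177.000; Draw: 1024642181.000.
Minimum at Bench.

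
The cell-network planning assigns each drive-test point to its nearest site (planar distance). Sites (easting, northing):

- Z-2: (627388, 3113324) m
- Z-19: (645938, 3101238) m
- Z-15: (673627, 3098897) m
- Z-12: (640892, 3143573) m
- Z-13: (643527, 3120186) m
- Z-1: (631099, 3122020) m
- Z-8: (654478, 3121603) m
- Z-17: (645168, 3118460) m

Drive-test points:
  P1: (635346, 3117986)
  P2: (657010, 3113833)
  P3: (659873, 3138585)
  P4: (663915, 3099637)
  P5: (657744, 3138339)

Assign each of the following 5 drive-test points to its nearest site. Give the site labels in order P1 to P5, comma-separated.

Z-1, Z-8, Z-8, Z-15, Z-8

P1 → Z-1 (d²=34310165.00)
P2 → Z-8 (d²=66783924.00)
P3 → Z-8 (d²=317494349.00)
P4 → Z-15 (d²=94870544.00)
P5 → Z-8 (d²=290760452.00)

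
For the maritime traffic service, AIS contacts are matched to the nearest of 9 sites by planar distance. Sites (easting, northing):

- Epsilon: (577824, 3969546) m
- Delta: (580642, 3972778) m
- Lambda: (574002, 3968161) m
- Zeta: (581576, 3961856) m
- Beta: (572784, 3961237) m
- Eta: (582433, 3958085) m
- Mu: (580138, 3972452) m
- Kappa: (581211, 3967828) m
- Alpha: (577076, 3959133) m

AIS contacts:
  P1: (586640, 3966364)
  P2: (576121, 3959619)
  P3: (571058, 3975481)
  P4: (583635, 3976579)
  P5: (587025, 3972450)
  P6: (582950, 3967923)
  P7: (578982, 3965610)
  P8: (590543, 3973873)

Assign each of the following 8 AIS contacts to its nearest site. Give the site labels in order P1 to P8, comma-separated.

P1 → Kappa (d²=31617337.00)
P2 → Alpha (d²=1148221.00)
P3 → Lambda (d²=62249536.00)
P4 → Delta (d²=23405650.00)
P5 → Delta (d²=40850273.00)
P6 → Kappa (d²=3033146.00)
P7 → Kappa (d²=9887965.00)
P8 → Delta (d²=99228826.00)

Kappa, Alpha, Lambda, Delta, Delta, Kappa, Kappa, Delta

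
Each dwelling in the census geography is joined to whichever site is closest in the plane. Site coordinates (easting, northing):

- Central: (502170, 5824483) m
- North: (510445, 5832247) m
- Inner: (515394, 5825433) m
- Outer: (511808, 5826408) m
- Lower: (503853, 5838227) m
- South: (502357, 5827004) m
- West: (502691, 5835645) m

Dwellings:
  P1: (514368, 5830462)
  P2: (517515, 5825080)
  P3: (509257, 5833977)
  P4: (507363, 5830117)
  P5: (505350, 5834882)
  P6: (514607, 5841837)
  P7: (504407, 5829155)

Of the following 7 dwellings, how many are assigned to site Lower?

P1 → North
P2 → Inner
P3 → North
P4 → North
P5 → West
P6 → North
P7 → South
0 of the 7 go to Lower.

0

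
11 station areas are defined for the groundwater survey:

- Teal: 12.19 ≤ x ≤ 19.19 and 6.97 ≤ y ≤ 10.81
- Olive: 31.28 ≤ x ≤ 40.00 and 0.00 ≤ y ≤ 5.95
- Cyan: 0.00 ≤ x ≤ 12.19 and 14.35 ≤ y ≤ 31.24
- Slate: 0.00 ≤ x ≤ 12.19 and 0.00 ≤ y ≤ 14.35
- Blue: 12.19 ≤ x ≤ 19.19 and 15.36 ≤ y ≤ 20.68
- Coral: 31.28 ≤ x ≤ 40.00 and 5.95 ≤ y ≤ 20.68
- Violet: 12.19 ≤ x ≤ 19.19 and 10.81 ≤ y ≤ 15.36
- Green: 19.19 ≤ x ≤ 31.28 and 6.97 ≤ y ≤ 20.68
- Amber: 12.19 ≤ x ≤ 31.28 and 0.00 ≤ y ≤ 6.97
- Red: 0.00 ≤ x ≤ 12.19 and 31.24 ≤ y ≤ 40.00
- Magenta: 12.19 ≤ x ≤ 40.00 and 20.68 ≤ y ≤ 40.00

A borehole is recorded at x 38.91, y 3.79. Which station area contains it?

The point has x = 38.91 and y = 3.79.
Only Olive satisfies 31.28 ≤ x ≤ 40.00 and 0.00 ≤ y ≤ 5.95.

Olive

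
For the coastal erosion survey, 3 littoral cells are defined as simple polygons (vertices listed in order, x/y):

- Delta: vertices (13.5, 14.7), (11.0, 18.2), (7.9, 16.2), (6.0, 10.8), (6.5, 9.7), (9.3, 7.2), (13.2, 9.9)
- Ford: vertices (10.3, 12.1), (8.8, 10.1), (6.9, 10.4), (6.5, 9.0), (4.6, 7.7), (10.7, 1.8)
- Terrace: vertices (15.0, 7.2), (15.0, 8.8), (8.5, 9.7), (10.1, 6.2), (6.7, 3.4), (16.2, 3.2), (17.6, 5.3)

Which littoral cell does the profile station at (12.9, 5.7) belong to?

Cast a ray rightward from (12.9, 5.7). For each polygon, the edges (by vertex number in listed order) whose endpoints lie on opposite sides of y = 5.7, where each meets that height, and whether that is right or left of the point:
Delta: no edge straddles that height → 0 crossings.
Ford: 5–6 at x≈6.67 (left), 6–1 at x≈10.55 (left) → 0 crossings.
Terrace: 4–5 at x≈9.49 (left), 7–1 at x≈17.05 (right) → 1 crossing.
Only Terrace has an odd count, so the point is inside Terrace.

Terrace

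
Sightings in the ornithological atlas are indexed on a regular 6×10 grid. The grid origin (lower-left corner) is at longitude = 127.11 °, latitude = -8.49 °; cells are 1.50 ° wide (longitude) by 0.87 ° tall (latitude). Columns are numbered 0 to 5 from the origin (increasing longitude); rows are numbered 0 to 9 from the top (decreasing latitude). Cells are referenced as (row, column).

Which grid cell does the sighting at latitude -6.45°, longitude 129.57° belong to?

Column index: ⌊(129.57 − 127.11) / 1.50⌋ = ⌊1.640⌋ = 1
Row offset from origin: ⌊(-6.45 − -8.49) / 0.87⌋ = ⌊2.345⌋ = 2 → row 7 (counted from top)

(7, 1)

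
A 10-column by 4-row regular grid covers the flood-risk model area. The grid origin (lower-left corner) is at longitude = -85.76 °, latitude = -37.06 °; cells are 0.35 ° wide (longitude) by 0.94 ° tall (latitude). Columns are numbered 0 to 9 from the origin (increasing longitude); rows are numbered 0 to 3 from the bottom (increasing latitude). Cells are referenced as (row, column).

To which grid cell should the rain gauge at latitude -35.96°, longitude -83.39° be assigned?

Column index: ⌊(-83.39 − -85.76) / 0.35⌋ = ⌊6.771⌋ = 6
Row offset from origin: ⌊(-35.96 − -37.06) / 0.94⌋ = ⌊1.170⌋ = 1 → row 1

(1, 6)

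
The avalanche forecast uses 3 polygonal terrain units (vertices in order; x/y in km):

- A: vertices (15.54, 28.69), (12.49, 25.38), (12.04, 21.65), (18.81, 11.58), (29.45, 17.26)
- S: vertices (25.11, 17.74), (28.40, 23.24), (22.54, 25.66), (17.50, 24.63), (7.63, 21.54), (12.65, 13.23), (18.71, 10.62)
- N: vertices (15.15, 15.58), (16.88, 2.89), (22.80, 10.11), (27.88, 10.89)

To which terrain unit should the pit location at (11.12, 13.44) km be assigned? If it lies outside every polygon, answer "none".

none

Cast a ray rightward from (11.12, 13.44). For each polygon, the edges (by vertex number in listed order) whose endpoints lie on opposite sides of y = 13.44, where each meets that height, and whether that is right or left of the point:
A: 3–4 at x≈17.560 (right), 4–5 at x≈22.294 (right) → 2 crossings.
S: 5–6 at x≈12.523 (right), 7–1 at x≈21.245 (right) → 2 crossings.
N: 1–2 at x≈15.442 (right), 4–1 at x≈20.959 (right) → 2 crossings.
All counts are even, so the point lies outside every listed polygon.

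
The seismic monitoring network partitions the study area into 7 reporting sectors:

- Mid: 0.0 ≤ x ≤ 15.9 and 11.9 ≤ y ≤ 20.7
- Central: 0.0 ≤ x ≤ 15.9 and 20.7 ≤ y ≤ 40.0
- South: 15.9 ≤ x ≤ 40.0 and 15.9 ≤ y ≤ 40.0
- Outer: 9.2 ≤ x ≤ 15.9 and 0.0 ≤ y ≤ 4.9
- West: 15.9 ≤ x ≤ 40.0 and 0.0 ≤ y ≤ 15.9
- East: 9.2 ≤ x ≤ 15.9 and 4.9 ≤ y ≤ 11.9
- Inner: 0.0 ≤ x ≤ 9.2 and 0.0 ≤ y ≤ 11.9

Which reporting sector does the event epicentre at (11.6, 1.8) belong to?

The point has x = 11.6 and y = 1.8.
Only Outer satisfies 9.2 ≤ x ≤ 15.9 and 0.0 ≤ y ≤ 4.9.

Outer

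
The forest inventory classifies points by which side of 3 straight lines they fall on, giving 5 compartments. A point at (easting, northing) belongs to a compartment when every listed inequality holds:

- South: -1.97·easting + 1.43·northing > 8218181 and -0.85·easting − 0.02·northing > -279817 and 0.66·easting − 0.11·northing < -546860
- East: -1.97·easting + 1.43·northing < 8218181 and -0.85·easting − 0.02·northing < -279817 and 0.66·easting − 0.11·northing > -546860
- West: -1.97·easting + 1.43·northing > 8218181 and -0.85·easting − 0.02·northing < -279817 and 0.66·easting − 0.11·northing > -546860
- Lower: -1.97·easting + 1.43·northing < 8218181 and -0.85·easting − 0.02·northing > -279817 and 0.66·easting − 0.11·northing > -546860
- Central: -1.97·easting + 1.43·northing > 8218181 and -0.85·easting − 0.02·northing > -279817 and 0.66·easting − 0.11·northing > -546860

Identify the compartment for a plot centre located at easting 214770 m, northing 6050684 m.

West

-1.97·214770 + 1.43·6050684 = 8229381.220, which is > 8218181
-0.85·214770 − 0.02·6050684 = -303568.180, which is < -279817
0.66·214770 − 0.11·6050684 = -523827.040, which is > -546860
This sign pattern matches West.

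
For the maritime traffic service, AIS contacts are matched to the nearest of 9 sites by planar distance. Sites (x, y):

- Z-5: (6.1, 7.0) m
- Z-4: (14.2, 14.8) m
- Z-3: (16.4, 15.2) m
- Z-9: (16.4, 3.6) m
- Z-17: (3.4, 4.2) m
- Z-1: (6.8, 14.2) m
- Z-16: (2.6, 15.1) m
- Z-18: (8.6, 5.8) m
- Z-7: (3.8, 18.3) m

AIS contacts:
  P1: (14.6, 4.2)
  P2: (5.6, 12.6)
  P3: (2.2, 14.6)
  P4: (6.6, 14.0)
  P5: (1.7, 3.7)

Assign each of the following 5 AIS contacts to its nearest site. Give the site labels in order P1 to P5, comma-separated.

P1 → Z-9 (d²=3.60)
P2 → Z-1 (d²=4.00)
P3 → Z-16 (d²=0.41)
P4 → Z-1 (d²=0.08)
P5 → Z-17 (d²=3.14)

Z-9, Z-1, Z-16, Z-1, Z-17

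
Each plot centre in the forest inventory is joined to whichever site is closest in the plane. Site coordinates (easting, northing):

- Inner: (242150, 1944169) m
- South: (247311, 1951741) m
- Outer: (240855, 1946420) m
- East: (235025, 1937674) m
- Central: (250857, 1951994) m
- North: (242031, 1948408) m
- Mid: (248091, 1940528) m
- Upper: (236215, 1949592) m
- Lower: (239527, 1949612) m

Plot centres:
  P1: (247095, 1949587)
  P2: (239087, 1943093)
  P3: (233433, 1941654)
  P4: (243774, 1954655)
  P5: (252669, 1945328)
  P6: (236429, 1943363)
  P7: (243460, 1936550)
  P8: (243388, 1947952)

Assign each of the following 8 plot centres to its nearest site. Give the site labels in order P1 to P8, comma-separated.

P1 → South (d²=4686372.00)
P2 → Inner (d²=10539745.00)
P3 → East (d²=18374864.00)
P4 → South (d²=21001765.00)
P5 → Mid (d²=43998084.00)
P6 → Outer (d²=28934725.00)
P7 → Mid (d²=37270645.00)
P8 → North (d²=2049385.00)

South, Inner, East, South, Mid, Outer, Mid, North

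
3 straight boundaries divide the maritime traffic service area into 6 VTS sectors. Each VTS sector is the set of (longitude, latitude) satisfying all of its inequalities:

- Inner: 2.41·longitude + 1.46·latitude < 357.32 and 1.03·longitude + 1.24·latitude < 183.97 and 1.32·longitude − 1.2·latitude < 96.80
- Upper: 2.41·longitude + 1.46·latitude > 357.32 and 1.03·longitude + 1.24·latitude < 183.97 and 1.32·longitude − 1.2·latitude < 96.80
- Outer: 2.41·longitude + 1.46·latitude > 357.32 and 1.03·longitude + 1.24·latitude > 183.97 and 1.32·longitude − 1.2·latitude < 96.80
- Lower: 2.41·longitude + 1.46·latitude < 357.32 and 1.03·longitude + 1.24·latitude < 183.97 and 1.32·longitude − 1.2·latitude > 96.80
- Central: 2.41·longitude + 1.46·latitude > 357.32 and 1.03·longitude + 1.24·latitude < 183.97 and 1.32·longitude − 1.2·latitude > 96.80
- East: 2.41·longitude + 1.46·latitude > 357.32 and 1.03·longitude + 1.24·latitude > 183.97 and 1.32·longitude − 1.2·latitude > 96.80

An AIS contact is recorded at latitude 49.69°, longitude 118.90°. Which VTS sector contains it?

2.41·118.90 + 1.46·49.69 = 359.096, which is > 357.32
1.03·118.90 + 1.24·49.69 = 184.083, which is > 183.97
1.32·118.90 − 1.2·49.69 = 97.320, which is > 96.80
This sign pattern matches East.

East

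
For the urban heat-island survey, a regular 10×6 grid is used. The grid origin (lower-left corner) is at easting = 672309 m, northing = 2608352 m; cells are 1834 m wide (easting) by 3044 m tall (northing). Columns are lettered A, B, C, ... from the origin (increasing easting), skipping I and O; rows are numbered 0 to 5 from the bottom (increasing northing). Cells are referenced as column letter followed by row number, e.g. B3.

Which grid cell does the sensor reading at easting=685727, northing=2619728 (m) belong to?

H3

Column index: ⌊(685727 − 672309) / 1834⌋ = ⌊7.316⌋ = 7 → column H
Row offset from origin: ⌊(2619728 − 2608352) / 3044⌋ = ⌊3.737⌋ = 3 → row 3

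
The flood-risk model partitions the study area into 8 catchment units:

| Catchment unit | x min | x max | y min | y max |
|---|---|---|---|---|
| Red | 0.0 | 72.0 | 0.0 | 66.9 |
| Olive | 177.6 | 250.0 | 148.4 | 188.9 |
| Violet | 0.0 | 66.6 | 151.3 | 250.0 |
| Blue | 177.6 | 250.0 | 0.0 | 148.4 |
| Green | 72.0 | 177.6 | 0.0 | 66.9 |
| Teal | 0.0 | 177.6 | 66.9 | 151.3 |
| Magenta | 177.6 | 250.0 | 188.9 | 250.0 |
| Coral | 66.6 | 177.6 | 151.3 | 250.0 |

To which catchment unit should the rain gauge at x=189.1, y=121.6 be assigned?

The point has x = 189.1 and y = 121.6.
Only Blue satisfies 177.6 ≤ x ≤ 250.0 and 0.0 ≤ y ≤ 148.4.

Blue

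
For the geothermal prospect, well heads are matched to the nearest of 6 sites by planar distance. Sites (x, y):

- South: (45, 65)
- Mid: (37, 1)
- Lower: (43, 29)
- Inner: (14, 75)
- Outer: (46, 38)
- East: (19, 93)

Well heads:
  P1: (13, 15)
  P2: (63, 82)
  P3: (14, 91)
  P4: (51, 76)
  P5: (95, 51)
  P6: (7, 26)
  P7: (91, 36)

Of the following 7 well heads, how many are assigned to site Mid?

P1 → Mid
P2 → South
P3 → East
P4 → South
P5 → Outer
P6 → Lower
P7 → Outer
1 of the 7 goes to Mid.

1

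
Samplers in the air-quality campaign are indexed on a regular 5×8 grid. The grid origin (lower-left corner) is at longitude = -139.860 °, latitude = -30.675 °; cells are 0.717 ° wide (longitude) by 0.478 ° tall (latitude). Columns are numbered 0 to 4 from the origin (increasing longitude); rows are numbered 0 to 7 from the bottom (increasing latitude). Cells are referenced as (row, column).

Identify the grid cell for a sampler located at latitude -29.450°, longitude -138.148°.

(2, 2)

Column index: ⌊(-138.148 − -139.860) / 0.717⌋ = ⌊2.388⌋ = 2
Row offset from origin: ⌊(-29.450 − -30.675) / 0.478⌋ = ⌊2.563⌋ = 2 → row 2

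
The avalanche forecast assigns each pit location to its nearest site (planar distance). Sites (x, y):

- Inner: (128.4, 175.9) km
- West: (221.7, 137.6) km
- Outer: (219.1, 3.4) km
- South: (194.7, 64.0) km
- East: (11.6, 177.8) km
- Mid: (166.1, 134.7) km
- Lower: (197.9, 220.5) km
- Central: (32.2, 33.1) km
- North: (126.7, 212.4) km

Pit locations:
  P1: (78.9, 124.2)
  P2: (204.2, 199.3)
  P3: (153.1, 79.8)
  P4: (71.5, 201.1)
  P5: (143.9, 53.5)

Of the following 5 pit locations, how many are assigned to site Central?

P1 → Inner
P2 → Lower
P3 → South
P4 → North
P5 → South
0 of the 5 go to Central.

0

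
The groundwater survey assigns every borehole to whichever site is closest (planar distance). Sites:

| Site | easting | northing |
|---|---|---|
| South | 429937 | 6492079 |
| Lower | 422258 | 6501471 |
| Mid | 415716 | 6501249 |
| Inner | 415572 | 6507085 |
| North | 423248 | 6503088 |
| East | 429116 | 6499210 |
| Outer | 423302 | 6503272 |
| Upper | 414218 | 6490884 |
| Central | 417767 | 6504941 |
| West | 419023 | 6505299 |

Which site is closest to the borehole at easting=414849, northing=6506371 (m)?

Squared distances to each site:
South: 431909008.000; Lower: 78903281.000; Mid: 26986573.000; Inner: 1032525.000; North: 81321290.000; East: 254827210.000; Outer: 81057010.000; Upper: 240245330.000; Central: 10559624.000; West: 18571460.000.
Minimum at Inner.

Inner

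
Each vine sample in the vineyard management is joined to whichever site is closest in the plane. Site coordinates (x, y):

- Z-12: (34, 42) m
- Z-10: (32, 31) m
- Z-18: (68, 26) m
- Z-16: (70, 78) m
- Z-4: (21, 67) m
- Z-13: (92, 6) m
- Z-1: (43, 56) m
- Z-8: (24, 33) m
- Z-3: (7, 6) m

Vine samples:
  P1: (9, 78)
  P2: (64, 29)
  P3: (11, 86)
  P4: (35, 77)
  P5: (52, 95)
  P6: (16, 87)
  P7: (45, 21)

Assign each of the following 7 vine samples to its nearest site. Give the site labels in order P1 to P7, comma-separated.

P1 → Z-4 (d²=265.00)
P2 → Z-18 (d²=25.00)
P3 → Z-4 (d²=461.00)
P4 → Z-4 (d²=296.00)
P5 → Z-16 (d²=613.00)
P6 → Z-4 (d²=425.00)
P7 → Z-10 (d²=269.00)

Z-4, Z-18, Z-4, Z-4, Z-16, Z-4, Z-10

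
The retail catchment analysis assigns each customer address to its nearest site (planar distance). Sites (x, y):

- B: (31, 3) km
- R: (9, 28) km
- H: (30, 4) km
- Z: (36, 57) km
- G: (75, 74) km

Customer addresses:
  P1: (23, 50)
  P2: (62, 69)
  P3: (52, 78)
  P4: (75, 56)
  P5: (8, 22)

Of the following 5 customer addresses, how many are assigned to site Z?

P1 → Z
P2 → G
P3 → G
P4 → G
P5 → R
1 of the 5 goes to Z.

1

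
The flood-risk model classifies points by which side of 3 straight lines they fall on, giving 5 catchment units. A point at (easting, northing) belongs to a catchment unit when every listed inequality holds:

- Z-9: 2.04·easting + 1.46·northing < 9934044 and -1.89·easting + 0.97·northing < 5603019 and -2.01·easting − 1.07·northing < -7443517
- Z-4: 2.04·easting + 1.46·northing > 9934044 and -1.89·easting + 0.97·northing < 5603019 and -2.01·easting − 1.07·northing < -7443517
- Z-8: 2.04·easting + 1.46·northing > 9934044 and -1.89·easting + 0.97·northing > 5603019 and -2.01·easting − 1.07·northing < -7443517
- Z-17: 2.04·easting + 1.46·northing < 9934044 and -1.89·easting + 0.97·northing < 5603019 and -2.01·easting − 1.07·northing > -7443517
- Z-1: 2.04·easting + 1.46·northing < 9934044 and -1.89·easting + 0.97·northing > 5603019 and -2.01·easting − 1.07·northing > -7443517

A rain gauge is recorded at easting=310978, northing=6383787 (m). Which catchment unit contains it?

2.04·310978 + 1.46·6383787 = 9954724.140, which is > 9934044
-1.89·310978 + 0.97·6383787 = 5604524.970, which is > 5603019
-2.01·310978 − 1.07·6383787 = -7455717.870, which is < -7443517
This sign pattern matches Z-8.

Z-8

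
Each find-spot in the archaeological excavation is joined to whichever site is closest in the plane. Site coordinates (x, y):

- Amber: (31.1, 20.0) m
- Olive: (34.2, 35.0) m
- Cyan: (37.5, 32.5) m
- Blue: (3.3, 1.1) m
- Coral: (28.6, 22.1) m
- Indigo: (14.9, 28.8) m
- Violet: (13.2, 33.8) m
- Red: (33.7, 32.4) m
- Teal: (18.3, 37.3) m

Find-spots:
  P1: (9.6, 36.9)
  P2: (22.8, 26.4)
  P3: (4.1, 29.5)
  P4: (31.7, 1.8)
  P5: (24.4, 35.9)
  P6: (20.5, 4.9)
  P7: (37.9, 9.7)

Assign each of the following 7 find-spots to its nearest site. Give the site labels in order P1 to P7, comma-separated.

Violet, Coral, Violet, Amber, Teal, Blue, Amber

P1 → Violet (d²=22.57)
P2 → Coral (d²=52.13)
P3 → Violet (d²=101.30)
P4 → Amber (d²=331.60)
P5 → Teal (d²=39.17)
P6 → Blue (d²=310.28)
P7 → Amber (d²=152.33)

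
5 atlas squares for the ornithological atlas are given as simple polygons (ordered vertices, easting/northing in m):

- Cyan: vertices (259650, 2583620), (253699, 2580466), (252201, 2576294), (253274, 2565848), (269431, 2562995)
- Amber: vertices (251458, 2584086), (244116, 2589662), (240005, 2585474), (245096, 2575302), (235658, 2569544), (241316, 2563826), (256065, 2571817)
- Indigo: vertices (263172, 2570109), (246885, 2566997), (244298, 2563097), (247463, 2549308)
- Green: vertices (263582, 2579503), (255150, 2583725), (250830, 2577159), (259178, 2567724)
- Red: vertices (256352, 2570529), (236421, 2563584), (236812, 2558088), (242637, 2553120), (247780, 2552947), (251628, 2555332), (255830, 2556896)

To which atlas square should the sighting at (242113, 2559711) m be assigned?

Cast a ray rightward from (242113, 2559711). For each polygon, the edges (by vertex number in listed order) whose endpoints lie on opposite sides of northing = 2559711, where each meets that height, and whether that is right or left of the point:
Cyan: no edge straddles that height → 0 crossings.
Amber: no edge straddles that height → 0 crossings.
Indigo: 3–4 at easting≈245075.2 (right), 4–1 at easting≈255319.4 (right) → 2 crossings.
Green: no edge straddles that height → 0 crossings.
Red: 2–3 at easting≈236696.5 (left), 7–1 at easting≈255937.8 (right) → 1 crossing.
Only Red has an odd count, so the point is inside Red.

Red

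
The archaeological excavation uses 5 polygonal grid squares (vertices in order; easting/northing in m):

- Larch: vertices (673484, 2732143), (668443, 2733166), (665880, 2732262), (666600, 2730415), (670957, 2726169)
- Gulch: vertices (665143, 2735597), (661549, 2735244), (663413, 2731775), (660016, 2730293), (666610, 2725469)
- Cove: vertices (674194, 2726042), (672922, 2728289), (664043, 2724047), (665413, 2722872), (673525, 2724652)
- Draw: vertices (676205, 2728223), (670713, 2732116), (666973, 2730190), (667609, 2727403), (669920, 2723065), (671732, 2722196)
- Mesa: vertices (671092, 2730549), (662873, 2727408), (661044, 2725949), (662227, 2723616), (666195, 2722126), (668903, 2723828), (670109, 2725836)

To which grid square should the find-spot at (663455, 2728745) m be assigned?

Gulch

Cast a ray rightward from (663455, 2728745). For each polygon, the edges (by vertex number in listed order) whose endpoints lie on opposite sides of northing = 2728745, where each meets that height, and whether that is right or left of the point:
Larch: 4–5 at easting≈668313.7 (right), 5–1 at easting≈672046.6 (right) → 2 crossings.
Gulch: 4–5 at easting≈662132.0 (left), 5–1 at easting≈666135.5 (right) → 1 crossing.
Cove: no edge straddles that height → 0 crossings.
Draw: 1–2 at easting≈675468.6 (right), 3–4 at easting≈667302.8 (right) → 2 crossings.
Mesa: 1–2 at easting≈666371.5 (right), 7–1 at easting≈670715.7 (right) → 2 crossings.
Only Gulch has an odd count, so the point is inside Gulch.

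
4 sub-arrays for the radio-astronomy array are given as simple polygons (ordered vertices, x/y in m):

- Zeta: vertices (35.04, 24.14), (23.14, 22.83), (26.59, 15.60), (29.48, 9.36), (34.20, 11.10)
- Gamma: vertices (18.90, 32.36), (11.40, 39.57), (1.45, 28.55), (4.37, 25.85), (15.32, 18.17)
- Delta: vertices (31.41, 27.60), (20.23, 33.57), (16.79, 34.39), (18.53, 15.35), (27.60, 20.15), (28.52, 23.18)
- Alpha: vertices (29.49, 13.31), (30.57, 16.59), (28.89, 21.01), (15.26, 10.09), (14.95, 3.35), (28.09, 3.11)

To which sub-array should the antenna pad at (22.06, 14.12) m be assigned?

Cast a ray rightward from (22.06, 14.12). For each polygon, the edges (by vertex number in listed order) whose endpoints lie on opposite sides of y = 14.12, where each meets that height, and whether that is right or left of the point:
Zeta: 3–4 at x≈27.275 (right), 5–1 at x≈34.395 (right) → 2 crossings.
Gamma: no edge straddles that height → 0 crossings.
Delta: no edge straddles that height → 0 crossings.
Alpha: 1–2 at x≈29.757 (right), 3–4 at x≈20.290 (left) → 1 crossing.
Only Alpha has an odd count, so the point is inside Alpha.

Alpha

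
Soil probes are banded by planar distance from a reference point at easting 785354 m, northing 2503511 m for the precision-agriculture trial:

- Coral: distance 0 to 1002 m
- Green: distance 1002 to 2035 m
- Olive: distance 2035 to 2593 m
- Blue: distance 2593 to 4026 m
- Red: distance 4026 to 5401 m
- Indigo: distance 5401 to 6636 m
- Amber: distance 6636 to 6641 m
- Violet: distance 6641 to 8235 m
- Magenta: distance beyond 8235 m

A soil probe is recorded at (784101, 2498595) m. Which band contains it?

Red

Distance = √((784101−785354)² + (2498595−2503511)²) = √(1570009.000 + 24167056.000) = 5073.171 m.
4026 ≤ 5073.171 < 5401 → Red.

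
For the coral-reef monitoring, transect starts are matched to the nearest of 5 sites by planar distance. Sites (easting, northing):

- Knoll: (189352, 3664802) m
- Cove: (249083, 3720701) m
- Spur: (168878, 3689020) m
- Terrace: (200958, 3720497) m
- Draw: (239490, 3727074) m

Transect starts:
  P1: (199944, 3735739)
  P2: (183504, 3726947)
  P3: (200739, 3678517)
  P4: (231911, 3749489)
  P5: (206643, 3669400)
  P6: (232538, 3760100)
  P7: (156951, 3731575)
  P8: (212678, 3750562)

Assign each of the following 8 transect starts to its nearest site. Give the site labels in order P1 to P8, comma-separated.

P1 → Terrace (d²=233346760.00)
P2 → Terrace (d²=346244616.00)
P3 → Knoll (d²=317764994.00)
P4 → Draw (d²=559873466.00)
P5 → Knoll (d²=320120285.00)
P6 → Draw (d²=1139046980.00)
P7 → Spur (d²=1953181354.00)
P8 → Terrace (d²=1041262625.00)

Terrace, Terrace, Knoll, Draw, Knoll, Draw, Spur, Terrace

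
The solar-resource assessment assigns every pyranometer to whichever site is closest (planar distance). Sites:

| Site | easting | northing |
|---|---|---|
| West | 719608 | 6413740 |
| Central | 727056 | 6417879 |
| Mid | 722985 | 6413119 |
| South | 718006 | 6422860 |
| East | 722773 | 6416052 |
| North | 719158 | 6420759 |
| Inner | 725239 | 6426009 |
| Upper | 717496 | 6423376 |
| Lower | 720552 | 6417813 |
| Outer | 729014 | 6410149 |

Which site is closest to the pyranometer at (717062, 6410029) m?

West

Squared distances to each site:
West: 20253637.000; Central: 161502536.000; Mid: 44630029.000; South: 165525697.000; East: 68892050.000; North: 119526116.000; Inner: 322223729.000; Upper: 178330765.000; Lower: 72770756.000; Outer: 142864704.000.
Minimum at West.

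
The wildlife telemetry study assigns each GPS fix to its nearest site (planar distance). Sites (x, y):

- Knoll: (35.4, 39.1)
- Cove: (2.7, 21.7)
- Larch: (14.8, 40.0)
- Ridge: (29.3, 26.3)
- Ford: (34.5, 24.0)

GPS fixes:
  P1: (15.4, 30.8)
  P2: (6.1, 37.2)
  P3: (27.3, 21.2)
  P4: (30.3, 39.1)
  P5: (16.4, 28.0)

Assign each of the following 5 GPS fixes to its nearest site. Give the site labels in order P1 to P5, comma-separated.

Larch, Larch, Ridge, Knoll, Larch

P1 → Larch (d²=85.00)
P2 → Larch (d²=83.53)
P3 → Ridge (d²=30.01)
P4 → Knoll (d²=26.01)
P5 → Larch (d²=146.56)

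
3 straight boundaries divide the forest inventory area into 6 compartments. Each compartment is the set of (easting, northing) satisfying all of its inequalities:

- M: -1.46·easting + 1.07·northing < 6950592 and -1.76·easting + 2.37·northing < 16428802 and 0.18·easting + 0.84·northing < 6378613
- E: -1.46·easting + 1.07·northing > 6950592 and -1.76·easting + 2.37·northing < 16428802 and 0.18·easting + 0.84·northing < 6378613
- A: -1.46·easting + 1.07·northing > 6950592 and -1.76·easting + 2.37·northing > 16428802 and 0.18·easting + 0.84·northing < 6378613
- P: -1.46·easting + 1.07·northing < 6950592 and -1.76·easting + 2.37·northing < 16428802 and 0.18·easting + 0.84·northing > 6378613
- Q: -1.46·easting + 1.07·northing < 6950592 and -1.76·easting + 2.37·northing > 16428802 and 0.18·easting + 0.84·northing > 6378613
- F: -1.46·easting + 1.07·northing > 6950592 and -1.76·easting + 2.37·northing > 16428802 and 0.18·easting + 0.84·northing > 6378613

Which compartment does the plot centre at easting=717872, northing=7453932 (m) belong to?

-1.46·717872 + 1.07·7453932 = 6927614.120, which is < 6950592
-1.76·717872 + 2.37·7453932 = 16402364.120, which is < 16428802
0.18·717872 + 0.84·7453932 = 6390519.840, which is > 6378613
This sign pattern matches P.

P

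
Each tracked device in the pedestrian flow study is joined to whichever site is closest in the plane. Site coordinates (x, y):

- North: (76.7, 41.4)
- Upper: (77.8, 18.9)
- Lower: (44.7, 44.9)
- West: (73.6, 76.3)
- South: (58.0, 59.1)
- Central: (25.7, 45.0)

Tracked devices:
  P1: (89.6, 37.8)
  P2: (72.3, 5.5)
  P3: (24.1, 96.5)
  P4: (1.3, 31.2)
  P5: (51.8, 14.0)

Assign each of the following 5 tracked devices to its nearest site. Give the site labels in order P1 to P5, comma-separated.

North, Upper, South, Central, Upper

P1 → North (d²=179.37)
P2 → Upper (d²=209.81)
P3 → South (d²=2547.97)
P4 → Central (d²=785.80)
P5 → Upper (d²=700.01)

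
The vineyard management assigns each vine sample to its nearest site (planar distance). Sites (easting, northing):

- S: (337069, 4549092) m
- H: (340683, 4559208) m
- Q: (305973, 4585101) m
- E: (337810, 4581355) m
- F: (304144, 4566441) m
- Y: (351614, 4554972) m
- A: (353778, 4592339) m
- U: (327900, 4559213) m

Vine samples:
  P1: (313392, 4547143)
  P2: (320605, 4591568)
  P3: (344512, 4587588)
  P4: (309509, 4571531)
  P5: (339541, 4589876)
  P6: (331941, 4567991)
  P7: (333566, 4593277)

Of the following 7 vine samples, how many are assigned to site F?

P1 → U
P2 → Q
P3 → E
P4 → F
P5 → E
P6 → U
P7 → E
1 of the 7 goes to F.

1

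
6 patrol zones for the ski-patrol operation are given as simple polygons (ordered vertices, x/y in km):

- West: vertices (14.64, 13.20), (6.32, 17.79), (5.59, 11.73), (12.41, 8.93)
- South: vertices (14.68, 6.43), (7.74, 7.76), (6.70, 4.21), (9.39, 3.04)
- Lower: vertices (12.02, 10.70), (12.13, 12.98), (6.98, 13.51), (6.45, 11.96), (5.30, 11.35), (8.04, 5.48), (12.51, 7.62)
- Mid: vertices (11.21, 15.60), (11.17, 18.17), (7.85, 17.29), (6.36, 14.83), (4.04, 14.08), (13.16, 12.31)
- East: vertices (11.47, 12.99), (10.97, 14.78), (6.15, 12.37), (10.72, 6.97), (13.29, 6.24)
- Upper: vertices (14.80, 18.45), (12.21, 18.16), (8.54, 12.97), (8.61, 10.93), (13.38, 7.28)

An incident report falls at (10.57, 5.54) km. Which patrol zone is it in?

South

Cast a ray rightward from (10.57, 5.54). For each polygon, the edges (by vertex number in listed order) whose endpoints lie on opposite sides of y = 5.54, where each meets that height, and whether that is right or left of the point:
West: no edge straddles that height → 0 crossings.
South: 2–3 at x≈7.090 (left), 4–1 at x≈13.291 (right) → 1 crossing.
Lower: 5–6 at x≈8.012 (left), 6–7 at x≈8.165 (left) → 0 crossings.
Mid: no edge straddles that height → 0 crossings.
East: no edge straddles that height → 0 crossings.
Upper: no edge straddles that height → 0 crossings.
Only South has an odd count, so the point is inside South.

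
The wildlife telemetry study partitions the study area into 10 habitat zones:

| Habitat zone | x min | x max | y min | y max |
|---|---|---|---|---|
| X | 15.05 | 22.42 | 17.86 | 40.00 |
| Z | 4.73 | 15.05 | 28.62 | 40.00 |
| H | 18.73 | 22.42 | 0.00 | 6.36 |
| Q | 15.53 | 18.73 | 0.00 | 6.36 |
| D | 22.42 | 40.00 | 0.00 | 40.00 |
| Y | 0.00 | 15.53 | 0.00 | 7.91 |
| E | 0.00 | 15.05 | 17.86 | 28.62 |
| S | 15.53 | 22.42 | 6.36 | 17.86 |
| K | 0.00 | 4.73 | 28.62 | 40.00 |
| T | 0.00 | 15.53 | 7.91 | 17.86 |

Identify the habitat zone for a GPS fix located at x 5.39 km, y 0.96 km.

The point has x = 5.39 and y = 0.96.
Only Y satisfies 0.00 ≤ x ≤ 15.53 and 0.00 ≤ y ≤ 7.91.

Y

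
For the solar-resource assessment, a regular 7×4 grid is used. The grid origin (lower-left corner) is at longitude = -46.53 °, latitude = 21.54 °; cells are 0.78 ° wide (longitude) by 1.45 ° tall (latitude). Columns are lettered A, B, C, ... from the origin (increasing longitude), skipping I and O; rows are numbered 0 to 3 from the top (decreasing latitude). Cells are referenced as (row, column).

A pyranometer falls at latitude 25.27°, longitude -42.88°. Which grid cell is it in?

Column index: ⌊(-42.88 − -46.53) / 0.78⌋ = ⌊4.679⌋ = 4 → column E
Row offset from origin: ⌊(25.27 − 21.54) / 1.45⌋ = ⌊2.572⌋ = 2 → row 1 (counted from top)

(1, E)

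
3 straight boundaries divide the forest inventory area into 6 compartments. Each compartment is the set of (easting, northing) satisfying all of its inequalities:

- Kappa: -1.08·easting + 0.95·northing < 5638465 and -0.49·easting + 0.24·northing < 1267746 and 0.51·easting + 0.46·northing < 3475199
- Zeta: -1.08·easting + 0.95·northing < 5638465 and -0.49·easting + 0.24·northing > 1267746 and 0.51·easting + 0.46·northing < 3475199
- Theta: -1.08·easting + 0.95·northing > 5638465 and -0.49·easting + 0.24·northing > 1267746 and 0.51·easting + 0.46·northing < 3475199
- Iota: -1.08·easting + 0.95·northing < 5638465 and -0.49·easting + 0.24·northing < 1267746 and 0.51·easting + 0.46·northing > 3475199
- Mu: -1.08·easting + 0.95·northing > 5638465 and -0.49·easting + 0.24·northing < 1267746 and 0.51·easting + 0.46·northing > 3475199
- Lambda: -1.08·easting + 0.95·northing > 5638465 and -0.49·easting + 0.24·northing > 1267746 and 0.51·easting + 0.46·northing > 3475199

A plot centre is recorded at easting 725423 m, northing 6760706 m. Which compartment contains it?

-1.08·725423 + 0.95·6760706 = 5639213.860, which is > 5638465
-0.49·725423 + 0.24·6760706 = 1267112.170, which is < 1267746
0.51·725423 + 0.46·6760706 = 3479890.490, which is > 3475199
This sign pattern matches Mu.

Mu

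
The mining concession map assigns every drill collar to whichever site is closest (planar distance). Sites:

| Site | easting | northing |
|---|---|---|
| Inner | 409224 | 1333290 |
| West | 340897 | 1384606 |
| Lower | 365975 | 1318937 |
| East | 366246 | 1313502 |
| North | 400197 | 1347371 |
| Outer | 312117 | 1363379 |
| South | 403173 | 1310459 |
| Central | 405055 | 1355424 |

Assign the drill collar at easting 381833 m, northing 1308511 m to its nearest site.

Squared distances to each site:
Inner: 1364265722.000; West: 7466205121.000; Lower: 360177640.000; East: 267864650.000; North: 1847336096.000; Outer: 7870818080.000; South: 459190304.000; Central: 2740090853.000.
Minimum at East.

East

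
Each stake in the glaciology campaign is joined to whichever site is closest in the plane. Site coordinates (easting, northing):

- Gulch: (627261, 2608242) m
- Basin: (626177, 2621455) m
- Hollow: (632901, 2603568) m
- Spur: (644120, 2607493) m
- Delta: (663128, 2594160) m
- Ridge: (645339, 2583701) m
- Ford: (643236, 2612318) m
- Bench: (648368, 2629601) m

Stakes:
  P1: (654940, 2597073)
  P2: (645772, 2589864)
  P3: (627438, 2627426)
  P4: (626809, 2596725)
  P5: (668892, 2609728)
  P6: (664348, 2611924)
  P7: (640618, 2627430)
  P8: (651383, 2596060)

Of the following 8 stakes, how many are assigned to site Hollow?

P1 → Delta
P2 → Ridge
P3 → Basin
P4 → Hollow
P5 → Delta
P6 → Delta
P7 → Bench
P8 → Delta
1 of the 8 goes to Hollow.

1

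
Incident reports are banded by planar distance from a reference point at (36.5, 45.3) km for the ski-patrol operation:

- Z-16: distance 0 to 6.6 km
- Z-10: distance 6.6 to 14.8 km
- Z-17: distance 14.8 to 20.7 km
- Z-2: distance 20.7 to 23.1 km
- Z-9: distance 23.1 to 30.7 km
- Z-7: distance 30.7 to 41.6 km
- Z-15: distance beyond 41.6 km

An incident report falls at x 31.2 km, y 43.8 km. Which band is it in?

Z-16

Distance = √((31.2−36.5)² + (43.8−45.3)²) = √(28.090 + 2.250) = 5.508 km.
0 ≤ 5.508 < 6.6 → Z-16.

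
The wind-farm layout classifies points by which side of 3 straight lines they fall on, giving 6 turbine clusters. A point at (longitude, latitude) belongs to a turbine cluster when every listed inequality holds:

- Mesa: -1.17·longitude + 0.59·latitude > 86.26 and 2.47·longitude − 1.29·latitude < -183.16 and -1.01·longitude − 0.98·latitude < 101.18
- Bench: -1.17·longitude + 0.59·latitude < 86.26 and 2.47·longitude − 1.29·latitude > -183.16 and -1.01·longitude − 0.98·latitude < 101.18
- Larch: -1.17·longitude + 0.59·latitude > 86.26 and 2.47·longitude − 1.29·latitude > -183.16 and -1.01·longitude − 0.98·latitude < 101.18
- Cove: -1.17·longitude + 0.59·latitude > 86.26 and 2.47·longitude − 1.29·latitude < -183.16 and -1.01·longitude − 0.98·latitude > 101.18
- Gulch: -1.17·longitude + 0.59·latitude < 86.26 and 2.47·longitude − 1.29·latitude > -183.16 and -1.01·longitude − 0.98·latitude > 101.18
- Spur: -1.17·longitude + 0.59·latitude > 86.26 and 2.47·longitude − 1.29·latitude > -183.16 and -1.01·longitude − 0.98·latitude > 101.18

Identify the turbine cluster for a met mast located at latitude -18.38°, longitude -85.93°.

-1.17·-85.93 + 0.59·-18.38 = 89.694, which is > 86.26
2.47·-85.93 − 1.29·-18.38 = -188.537, which is < -183.16
-1.01·-85.93 − 0.98·-18.38 = 104.802, which is > 101.18
This sign pattern matches Cove.

Cove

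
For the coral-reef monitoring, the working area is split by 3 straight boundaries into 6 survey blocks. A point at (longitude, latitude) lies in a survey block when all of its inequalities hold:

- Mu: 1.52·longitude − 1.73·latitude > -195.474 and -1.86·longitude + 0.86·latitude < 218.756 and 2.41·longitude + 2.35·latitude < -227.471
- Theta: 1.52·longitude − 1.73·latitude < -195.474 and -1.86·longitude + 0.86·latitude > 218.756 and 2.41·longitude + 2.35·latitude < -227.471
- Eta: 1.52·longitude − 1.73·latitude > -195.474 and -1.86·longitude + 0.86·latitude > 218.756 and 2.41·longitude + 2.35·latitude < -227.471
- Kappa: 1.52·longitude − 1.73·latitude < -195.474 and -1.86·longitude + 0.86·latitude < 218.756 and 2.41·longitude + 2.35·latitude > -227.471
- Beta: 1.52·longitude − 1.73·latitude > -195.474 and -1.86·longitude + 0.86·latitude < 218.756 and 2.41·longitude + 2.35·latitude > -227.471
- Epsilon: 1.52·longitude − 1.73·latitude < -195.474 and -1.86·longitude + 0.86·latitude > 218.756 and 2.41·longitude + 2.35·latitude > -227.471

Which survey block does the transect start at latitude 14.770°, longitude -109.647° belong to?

1.52·-109.647 − 1.73·14.770 = -192.216, which is > -195.474
-1.86·-109.647 + 0.86·14.770 = 216.646, which is < 218.756
2.41·-109.647 + 2.35·14.770 = -229.540, which is < -227.471
This sign pattern matches Mu.

Mu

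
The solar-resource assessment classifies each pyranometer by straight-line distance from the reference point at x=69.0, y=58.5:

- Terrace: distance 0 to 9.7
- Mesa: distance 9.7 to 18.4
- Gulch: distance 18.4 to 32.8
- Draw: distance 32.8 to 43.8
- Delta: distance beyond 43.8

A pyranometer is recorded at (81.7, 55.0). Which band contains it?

Mesa

Distance = √((81.7−69.0)² + (55.0−58.5)²) = √(161.290 + 12.250) = 13.173.
9.7 ≤ 13.173 < 18.4 → Mesa.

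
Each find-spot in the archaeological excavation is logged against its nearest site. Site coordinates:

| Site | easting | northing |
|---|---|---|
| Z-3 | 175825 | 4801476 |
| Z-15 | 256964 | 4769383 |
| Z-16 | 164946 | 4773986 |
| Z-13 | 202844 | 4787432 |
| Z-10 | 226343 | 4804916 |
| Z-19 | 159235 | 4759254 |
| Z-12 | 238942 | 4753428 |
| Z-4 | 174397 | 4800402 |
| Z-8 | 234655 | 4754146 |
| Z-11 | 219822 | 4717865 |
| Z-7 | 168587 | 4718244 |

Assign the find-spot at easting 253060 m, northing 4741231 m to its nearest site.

Z-12

Squared distances to each site:
Z-3: 9594705250.000; Z-15: 807776320.000; Z-16: 8836967021.000; Z-13: 4656179057.000; Z-10: 4769577314.000; Z-19: 9127959154.000; Z-12: 348084733.000; Z-4: 9689074810.000; Z-8: 505541250.000; Z-11: 1650734600.000; Z-7: 7664089898.000.
Minimum at Z-12.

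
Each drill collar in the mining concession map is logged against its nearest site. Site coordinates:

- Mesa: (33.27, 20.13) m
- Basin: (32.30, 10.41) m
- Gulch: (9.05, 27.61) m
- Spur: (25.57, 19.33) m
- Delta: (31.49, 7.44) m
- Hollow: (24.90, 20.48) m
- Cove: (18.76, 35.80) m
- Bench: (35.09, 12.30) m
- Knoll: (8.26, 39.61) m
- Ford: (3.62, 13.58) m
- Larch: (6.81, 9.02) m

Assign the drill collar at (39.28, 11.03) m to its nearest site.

Bench

Squared distances to each site:
Mesa: 118.930; Basin: 49.105; Gulch: 1188.749; Spur: 256.854; Delta: 73.572; Hollow: 296.087; Cove: 1034.623; Bench: 19.169; Knoll: 1779.057; Ford: 1278.138; Larch: 1058.341.
Minimum at Bench.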